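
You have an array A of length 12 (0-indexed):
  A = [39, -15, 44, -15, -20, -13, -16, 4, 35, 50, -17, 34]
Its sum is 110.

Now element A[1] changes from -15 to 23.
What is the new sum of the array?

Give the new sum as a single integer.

Answer: 148

Derivation:
Old value at index 1: -15
New value at index 1: 23
Delta = 23 - -15 = 38
New sum = old_sum + delta = 110 + (38) = 148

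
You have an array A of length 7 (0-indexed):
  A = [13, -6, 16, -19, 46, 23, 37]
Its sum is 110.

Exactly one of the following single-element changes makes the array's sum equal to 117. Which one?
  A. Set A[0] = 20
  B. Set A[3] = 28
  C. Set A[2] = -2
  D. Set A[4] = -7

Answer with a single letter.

Option A: A[0] 13->20, delta=7, new_sum=110+(7)=117 <-- matches target
Option B: A[3] -19->28, delta=47, new_sum=110+(47)=157
Option C: A[2] 16->-2, delta=-18, new_sum=110+(-18)=92
Option D: A[4] 46->-7, delta=-53, new_sum=110+(-53)=57

Answer: A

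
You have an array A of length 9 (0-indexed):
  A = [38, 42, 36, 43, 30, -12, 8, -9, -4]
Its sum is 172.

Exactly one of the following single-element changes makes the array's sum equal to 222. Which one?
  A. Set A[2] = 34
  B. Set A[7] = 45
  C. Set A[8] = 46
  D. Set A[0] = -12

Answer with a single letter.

Answer: C

Derivation:
Option A: A[2] 36->34, delta=-2, new_sum=172+(-2)=170
Option B: A[7] -9->45, delta=54, new_sum=172+(54)=226
Option C: A[8] -4->46, delta=50, new_sum=172+(50)=222 <-- matches target
Option D: A[0] 38->-12, delta=-50, new_sum=172+(-50)=122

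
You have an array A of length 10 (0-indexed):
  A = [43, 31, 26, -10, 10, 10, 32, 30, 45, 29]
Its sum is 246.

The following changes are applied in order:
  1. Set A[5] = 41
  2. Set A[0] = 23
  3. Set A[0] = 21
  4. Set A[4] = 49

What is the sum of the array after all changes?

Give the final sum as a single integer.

Answer: 294

Derivation:
Initial sum: 246
Change 1: A[5] 10 -> 41, delta = 31, sum = 277
Change 2: A[0] 43 -> 23, delta = -20, sum = 257
Change 3: A[0] 23 -> 21, delta = -2, sum = 255
Change 4: A[4] 10 -> 49, delta = 39, sum = 294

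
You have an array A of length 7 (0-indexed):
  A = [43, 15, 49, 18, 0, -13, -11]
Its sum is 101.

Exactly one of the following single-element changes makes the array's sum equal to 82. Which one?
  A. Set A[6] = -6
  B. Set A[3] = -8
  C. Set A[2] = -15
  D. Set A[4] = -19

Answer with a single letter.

Answer: D

Derivation:
Option A: A[6] -11->-6, delta=5, new_sum=101+(5)=106
Option B: A[3] 18->-8, delta=-26, new_sum=101+(-26)=75
Option C: A[2] 49->-15, delta=-64, new_sum=101+(-64)=37
Option D: A[4] 0->-19, delta=-19, new_sum=101+(-19)=82 <-- matches target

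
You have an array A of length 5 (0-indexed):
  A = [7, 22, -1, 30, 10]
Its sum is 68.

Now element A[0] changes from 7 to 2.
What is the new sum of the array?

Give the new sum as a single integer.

Old value at index 0: 7
New value at index 0: 2
Delta = 2 - 7 = -5
New sum = old_sum + delta = 68 + (-5) = 63

Answer: 63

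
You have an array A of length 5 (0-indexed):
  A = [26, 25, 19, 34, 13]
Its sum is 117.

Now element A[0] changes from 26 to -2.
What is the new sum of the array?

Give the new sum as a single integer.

Answer: 89

Derivation:
Old value at index 0: 26
New value at index 0: -2
Delta = -2 - 26 = -28
New sum = old_sum + delta = 117 + (-28) = 89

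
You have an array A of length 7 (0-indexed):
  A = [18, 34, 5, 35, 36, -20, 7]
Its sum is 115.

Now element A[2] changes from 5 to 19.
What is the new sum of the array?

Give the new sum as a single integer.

Old value at index 2: 5
New value at index 2: 19
Delta = 19 - 5 = 14
New sum = old_sum + delta = 115 + (14) = 129

Answer: 129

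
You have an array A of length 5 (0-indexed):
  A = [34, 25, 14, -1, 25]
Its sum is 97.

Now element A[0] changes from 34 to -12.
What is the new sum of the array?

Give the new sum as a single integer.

Answer: 51

Derivation:
Old value at index 0: 34
New value at index 0: -12
Delta = -12 - 34 = -46
New sum = old_sum + delta = 97 + (-46) = 51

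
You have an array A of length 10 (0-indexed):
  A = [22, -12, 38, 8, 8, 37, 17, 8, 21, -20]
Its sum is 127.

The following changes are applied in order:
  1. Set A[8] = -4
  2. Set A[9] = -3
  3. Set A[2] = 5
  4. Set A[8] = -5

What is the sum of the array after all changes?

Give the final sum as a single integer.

Answer: 85

Derivation:
Initial sum: 127
Change 1: A[8] 21 -> -4, delta = -25, sum = 102
Change 2: A[9] -20 -> -3, delta = 17, sum = 119
Change 3: A[2] 38 -> 5, delta = -33, sum = 86
Change 4: A[8] -4 -> -5, delta = -1, sum = 85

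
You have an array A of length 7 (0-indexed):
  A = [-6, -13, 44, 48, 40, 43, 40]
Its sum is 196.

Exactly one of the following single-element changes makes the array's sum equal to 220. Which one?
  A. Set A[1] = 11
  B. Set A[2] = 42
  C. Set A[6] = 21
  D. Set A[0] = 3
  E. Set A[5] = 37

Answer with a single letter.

Answer: A

Derivation:
Option A: A[1] -13->11, delta=24, new_sum=196+(24)=220 <-- matches target
Option B: A[2] 44->42, delta=-2, new_sum=196+(-2)=194
Option C: A[6] 40->21, delta=-19, new_sum=196+(-19)=177
Option D: A[0] -6->3, delta=9, new_sum=196+(9)=205
Option E: A[5] 43->37, delta=-6, new_sum=196+(-6)=190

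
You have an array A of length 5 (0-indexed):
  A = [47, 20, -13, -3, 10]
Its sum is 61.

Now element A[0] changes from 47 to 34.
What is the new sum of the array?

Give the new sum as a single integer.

Answer: 48

Derivation:
Old value at index 0: 47
New value at index 0: 34
Delta = 34 - 47 = -13
New sum = old_sum + delta = 61 + (-13) = 48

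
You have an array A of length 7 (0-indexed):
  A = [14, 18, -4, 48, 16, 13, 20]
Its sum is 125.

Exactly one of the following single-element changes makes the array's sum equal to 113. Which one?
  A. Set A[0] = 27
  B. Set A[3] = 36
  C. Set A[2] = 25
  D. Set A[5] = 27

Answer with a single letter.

Option A: A[0] 14->27, delta=13, new_sum=125+(13)=138
Option B: A[3] 48->36, delta=-12, new_sum=125+(-12)=113 <-- matches target
Option C: A[2] -4->25, delta=29, new_sum=125+(29)=154
Option D: A[5] 13->27, delta=14, new_sum=125+(14)=139

Answer: B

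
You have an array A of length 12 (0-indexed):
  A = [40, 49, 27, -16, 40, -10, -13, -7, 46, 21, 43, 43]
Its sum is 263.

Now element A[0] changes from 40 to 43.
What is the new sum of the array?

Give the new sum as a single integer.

Answer: 266

Derivation:
Old value at index 0: 40
New value at index 0: 43
Delta = 43 - 40 = 3
New sum = old_sum + delta = 263 + (3) = 266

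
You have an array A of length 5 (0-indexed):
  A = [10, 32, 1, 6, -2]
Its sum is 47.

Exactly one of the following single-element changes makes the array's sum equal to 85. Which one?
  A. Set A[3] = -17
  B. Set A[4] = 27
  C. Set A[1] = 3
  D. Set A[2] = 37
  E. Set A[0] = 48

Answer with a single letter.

Answer: E

Derivation:
Option A: A[3] 6->-17, delta=-23, new_sum=47+(-23)=24
Option B: A[4] -2->27, delta=29, new_sum=47+(29)=76
Option C: A[1] 32->3, delta=-29, new_sum=47+(-29)=18
Option D: A[2] 1->37, delta=36, new_sum=47+(36)=83
Option E: A[0] 10->48, delta=38, new_sum=47+(38)=85 <-- matches target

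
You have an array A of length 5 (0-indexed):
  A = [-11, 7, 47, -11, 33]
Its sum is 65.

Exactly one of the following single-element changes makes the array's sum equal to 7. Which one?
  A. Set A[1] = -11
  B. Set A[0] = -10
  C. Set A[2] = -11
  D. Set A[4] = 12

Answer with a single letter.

Answer: C

Derivation:
Option A: A[1] 7->-11, delta=-18, new_sum=65+(-18)=47
Option B: A[0] -11->-10, delta=1, new_sum=65+(1)=66
Option C: A[2] 47->-11, delta=-58, new_sum=65+(-58)=7 <-- matches target
Option D: A[4] 33->12, delta=-21, new_sum=65+(-21)=44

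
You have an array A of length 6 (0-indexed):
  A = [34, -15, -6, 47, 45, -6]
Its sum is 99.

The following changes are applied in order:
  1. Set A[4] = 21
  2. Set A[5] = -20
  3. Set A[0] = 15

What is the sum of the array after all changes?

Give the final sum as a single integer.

Initial sum: 99
Change 1: A[4] 45 -> 21, delta = -24, sum = 75
Change 2: A[5] -6 -> -20, delta = -14, sum = 61
Change 3: A[0] 34 -> 15, delta = -19, sum = 42

Answer: 42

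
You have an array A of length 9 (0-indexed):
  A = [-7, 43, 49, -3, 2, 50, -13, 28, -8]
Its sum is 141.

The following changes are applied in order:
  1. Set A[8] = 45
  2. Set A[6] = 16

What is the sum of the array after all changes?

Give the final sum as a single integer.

Initial sum: 141
Change 1: A[8] -8 -> 45, delta = 53, sum = 194
Change 2: A[6] -13 -> 16, delta = 29, sum = 223

Answer: 223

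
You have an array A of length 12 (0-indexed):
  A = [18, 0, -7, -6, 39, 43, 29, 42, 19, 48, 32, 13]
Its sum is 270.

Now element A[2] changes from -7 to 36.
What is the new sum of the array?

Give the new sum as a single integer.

Old value at index 2: -7
New value at index 2: 36
Delta = 36 - -7 = 43
New sum = old_sum + delta = 270 + (43) = 313

Answer: 313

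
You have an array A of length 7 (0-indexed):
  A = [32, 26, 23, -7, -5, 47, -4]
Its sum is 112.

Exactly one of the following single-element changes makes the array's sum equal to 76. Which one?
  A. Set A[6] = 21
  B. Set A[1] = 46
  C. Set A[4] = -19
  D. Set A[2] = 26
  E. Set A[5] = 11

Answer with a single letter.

Answer: E

Derivation:
Option A: A[6] -4->21, delta=25, new_sum=112+(25)=137
Option B: A[1] 26->46, delta=20, new_sum=112+(20)=132
Option C: A[4] -5->-19, delta=-14, new_sum=112+(-14)=98
Option D: A[2] 23->26, delta=3, new_sum=112+(3)=115
Option E: A[5] 47->11, delta=-36, new_sum=112+(-36)=76 <-- matches target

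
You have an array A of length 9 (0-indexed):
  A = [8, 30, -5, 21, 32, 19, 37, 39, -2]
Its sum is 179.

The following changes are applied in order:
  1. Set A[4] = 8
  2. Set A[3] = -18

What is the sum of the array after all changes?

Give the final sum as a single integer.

Initial sum: 179
Change 1: A[4] 32 -> 8, delta = -24, sum = 155
Change 2: A[3] 21 -> -18, delta = -39, sum = 116

Answer: 116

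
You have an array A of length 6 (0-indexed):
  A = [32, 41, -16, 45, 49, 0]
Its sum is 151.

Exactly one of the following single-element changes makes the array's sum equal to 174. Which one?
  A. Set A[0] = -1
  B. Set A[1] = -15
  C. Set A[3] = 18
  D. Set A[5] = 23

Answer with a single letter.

Answer: D

Derivation:
Option A: A[0] 32->-1, delta=-33, new_sum=151+(-33)=118
Option B: A[1] 41->-15, delta=-56, new_sum=151+(-56)=95
Option C: A[3] 45->18, delta=-27, new_sum=151+(-27)=124
Option D: A[5] 0->23, delta=23, new_sum=151+(23)=174 <-- matches target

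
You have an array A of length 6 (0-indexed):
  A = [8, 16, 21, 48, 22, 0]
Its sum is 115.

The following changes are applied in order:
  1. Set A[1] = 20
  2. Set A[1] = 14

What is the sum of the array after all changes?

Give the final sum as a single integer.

Initial sum: 115
Change 1: A[1] 16 -> 20, delta = 4, sum = 119
Change 2: A[1] 20 -> 14, delta = -6, sum = 113

Answer: 113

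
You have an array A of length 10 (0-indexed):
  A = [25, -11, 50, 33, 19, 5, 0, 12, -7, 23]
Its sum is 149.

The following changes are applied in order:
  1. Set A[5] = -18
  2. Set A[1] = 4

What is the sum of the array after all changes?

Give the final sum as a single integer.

Initial sum: 149
Change 1: A[5] 5 -> -18, delta = -23, sum = 126
Change 2: A[1] -11 -> 4, delta = 15, sum = 141

Answer: 141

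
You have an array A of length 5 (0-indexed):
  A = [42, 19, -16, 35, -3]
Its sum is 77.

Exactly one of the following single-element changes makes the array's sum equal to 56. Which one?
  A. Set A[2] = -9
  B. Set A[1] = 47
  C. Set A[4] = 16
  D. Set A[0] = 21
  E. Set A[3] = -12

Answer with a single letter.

Answer: D

Derivation:
Option A: A[2] -16->-9, delta=7, new_sum=77+(7)=84
Option B: A[1] 19->47, delta=28, new_sum=77+(28)=105
Option C: A[4] -3->16, delta=19, new_sum=77+(19)=96
Option D: A[0] 42->21, delta=-21, new_sum=77+(-21)=56 <-- matches target
Option E: A[3] 35->-12, delta=-47, new_sum=77+(-47)=30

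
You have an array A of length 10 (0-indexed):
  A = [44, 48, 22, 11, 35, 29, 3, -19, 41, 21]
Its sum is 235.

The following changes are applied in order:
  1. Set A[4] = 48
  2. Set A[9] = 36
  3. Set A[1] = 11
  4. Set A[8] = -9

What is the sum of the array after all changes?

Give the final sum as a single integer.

Initial sum: 235
Change 1: A[4] 35 -> 48, delta = 13, sum = 248
Change 2: A[9] 21 -> 36, delta = 15, sum = 263
Change 3: A[1] 48 -> 11, delta = -37, sum = 226
Change 4: A[8] 41 -> -9, delta = -50, sum = 176

Answer: 176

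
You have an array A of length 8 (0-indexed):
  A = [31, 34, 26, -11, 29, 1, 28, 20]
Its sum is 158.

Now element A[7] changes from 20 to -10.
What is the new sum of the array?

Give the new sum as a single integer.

Old value at index 7: 20
New value at index 7: -10
Delta = -10 - 20 = -30
New sum = old_sum + delta = 158 + (-30) = 128

Answer: 128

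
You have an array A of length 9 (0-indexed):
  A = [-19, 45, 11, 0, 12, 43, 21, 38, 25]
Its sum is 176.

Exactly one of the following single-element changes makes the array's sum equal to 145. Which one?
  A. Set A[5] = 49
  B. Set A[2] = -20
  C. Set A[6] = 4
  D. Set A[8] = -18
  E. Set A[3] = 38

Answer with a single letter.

Option A: A[5] 43->49, delta=6, new_sum=176+(6)=182
Option B: A[2] 11->-20, delta=-31, new_sum=176+(-31)=145 <-- matches target
Option C: A[6] 21->4, delta=-17, new_sum=176+(-17)=159
Option D: A[8] 25->-18, delta=-43, new_sum=176+(-43)=133
Option E: A[3] 0->38, delta=38, new_sum=176+(38)=214

Answer: B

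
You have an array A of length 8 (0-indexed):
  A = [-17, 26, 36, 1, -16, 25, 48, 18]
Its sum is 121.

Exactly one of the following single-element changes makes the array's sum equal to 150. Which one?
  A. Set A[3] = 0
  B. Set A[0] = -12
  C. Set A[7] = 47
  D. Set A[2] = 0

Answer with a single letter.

Option A: A[3] 1->0, delta=-1, new_sum=121+(-1)=120
Option B: A[0] -17->-12, delta=5, new_sum=121+(5)=126
Option C: A[7] 18->47, delta=29, new_sum=121+(29)=150 <-- matches target
Option D: A[2] 36->0, delta=-36, new_sum=121+(-36)=85

Answer: C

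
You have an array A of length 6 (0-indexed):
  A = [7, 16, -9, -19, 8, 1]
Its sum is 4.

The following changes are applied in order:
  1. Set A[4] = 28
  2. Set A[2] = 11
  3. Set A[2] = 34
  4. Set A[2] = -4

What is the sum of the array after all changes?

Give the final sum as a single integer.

Initial sum: 4
Change 1: A[4] 8 -> 28, delta = 20, sum = 24
Change 2: A[2] -9 -> 11, delta = 20, sum = 44
Change 3: A[2] 11 -> 34, delta = 23, sum = 67
Change 4: A[2] 34 -> -4, delta = -38, sum = 29

Answer: 29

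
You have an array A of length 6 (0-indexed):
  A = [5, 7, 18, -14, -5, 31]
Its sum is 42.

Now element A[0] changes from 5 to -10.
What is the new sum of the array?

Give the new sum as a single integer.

Old value at index 0: 5
New value at index 0: -10
Delta = -10 - 5 = -15
New sum = old_sum + delta = 42 + (-15) = 27

Answer: 27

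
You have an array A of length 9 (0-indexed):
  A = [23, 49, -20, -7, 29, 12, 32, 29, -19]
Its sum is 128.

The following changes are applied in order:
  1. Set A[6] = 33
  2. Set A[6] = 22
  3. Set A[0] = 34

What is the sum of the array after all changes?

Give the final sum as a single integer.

Answer: 129

Derivation:
Initial sum: 128
Change 1: A[6] 32 -> 33, delta = 1, sum = 129
Change 2: A[6] 33 -> 22, delta = -11, sum = 118
Change 3: A[0] 23 -> 34, delta = 11, sum = 129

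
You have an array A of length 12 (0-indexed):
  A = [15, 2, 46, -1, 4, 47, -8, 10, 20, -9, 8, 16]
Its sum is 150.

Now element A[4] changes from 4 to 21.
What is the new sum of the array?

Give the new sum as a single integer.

Answer: 167

Derivation:
Old value at index 4: 4
New value at index 4: 21
Delta = 21 - 4 = 17
New sum = old_sum + delta = 150 + (17) = 167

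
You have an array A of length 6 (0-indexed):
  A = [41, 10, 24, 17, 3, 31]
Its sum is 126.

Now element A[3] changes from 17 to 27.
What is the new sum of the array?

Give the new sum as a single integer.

Old value at index 3: 17
New value at index 3: 27
Delta = 27 - 17 = 10
New sum = old_sum + delta = 126 + (10) = 136

Answer: 136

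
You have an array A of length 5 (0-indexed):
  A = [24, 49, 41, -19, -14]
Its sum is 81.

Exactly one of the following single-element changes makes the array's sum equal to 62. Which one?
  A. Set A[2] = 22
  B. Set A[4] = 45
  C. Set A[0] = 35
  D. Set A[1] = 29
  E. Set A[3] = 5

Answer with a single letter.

Option A: A[2] 41->22, delta=-19, new_sum=81+(-19)=62 <-- matches target
Option B: A[4] -14->45, delta=59, new_sum=81+(59)=140
Option C: A[0] 24->35, delta=11, new_sum=81+(11)=92
Option D: A[1] 49->29, delta=-20, new_sum=81+(-20)=61
Option E: A[3] -19->5, delta=24, new_sum=81+(24)=105

Answer: A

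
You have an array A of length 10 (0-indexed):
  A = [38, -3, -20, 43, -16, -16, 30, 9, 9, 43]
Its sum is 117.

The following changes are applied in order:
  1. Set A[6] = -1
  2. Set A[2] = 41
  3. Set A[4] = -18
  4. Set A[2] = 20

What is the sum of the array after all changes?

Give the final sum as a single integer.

Initial sum: 117
Change 1: A[6] 30 -> -1, delta = -31, sum = 86
Change 2: A[2] -20 -> 41, delta = 61, sum = 147
Change 3: A[4] -16 -> -18, delta = -2, sum = 145
Change 4: A[2] 41 -> 20, delta = -21, sum = 124

Answer: 124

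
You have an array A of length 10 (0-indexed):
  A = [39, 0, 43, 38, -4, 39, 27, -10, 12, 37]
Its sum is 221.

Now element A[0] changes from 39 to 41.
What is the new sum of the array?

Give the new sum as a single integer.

Old value at index 0: 39
New value at index 0: 41
Delta = 41 - 39 = 2
New sum = old_sum + delta = 221 + (2) = 223

Answer: 223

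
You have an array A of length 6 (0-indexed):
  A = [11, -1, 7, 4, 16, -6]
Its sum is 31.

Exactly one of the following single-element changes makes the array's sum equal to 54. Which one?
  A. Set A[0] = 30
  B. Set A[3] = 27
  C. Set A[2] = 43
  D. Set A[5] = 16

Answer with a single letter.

Option A: A[0] 11->30, delta=19, new_sum=31+(19)=50
Option B: A[3] 4->27, delta=23, new_sum=31+(23)=54 <-- matches target
Option C: A[2] 7->43, delta=36, new_sum=31+(36)=67
Option D: A[5] -6->16, delta=22, new_sum=31+(22)=53

Answer: B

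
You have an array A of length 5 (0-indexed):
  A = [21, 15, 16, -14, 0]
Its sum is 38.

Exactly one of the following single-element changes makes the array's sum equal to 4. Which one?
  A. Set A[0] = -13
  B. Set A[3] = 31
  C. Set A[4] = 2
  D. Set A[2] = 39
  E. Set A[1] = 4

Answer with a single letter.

Option A: A[0] 21->-13, delta=-34, new_sum=38+(-34)=4 <-- matches target
Option B: A[3] -14->31, delta=45, new_sum=38+(45)=83
Option C: A[4] 0->2, delta=2, new_sum=38+(2)=40
Option D: A[2] 16->39, delta=23, new_sum=38+(23)=61
Option E: A[1] 15->4, delta=-11, new_sum=38+(-11)=27

Answer: A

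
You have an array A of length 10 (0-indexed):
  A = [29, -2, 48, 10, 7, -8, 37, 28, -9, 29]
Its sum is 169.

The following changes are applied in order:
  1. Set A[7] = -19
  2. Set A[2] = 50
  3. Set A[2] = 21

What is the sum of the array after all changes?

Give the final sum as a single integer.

Initial sum: 169
Change 1: A[7] 28 -> -19, delta = -47, sum = 122
Change 2: A[2] 48 -> 50, delta = 2, sum = 124
Change 3: A[2] 50 -> 21, delta = -29, sum = 95

Answer: 95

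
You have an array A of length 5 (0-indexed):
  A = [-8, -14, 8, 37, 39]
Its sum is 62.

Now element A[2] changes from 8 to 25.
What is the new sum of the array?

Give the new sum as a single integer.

Answer: 79

Derivation:
Old value at index 2: 8
New value at index 2: 25
Delta = 25 - 8 = 17
New sum = old_sum + delta = 62 + (17) = 79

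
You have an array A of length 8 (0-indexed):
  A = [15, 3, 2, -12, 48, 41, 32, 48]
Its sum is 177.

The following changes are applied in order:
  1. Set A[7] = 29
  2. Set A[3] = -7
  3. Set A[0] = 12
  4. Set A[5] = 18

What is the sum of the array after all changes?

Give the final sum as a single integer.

Initial sum: 177
Change 1: A[7] 48 -> 29, delta = -19, sum = 158
Change 2: A[3] -12 -> -7, delta = 5, sum = 163
Change 3: A[0] 15 -> 12, delta = -3, sum = 160
Change 4: A[5] 41 -> 18, delta = -23, sum = 137

Answer: 137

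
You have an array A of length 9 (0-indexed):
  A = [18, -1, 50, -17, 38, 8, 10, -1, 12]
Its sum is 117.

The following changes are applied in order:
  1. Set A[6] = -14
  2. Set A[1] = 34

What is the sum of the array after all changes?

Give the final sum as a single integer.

Initial sum: 117
Change 1: A[6] 10 -> -14, delta = -24, sum = 93
Change 2: A[1] -1 -> 34, delta = 35, sum = 128

Answer: 128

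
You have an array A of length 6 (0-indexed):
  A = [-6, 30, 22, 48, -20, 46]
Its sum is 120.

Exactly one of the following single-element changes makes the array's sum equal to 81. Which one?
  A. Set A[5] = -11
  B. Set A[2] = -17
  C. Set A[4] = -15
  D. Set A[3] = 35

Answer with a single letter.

Option A: A[5] 46->-11, delta=-57, new_sum=120+(-57)=63
Option B: A[2] 22->-17, delta=-39, new_sum=120+(-39)=81 <-- matches target
Option C: A[4] -20->-15, delta=5, new_sum=120+(5)=125
Option D: A[3] 48->35, delta=-13, new_sum=120+(-13)=107

Answer: B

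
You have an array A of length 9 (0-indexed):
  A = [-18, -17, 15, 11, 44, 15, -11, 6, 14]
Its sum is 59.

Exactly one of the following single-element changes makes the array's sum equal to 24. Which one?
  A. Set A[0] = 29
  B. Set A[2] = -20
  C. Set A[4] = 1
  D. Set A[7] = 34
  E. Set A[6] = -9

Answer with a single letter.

Answer: B

Derivation:
Option A: A[0] -18->29, delta=47, new_sum=59+(47)=106
Option B: A[2] 15->-20, delta=-35, new_sum=59+(-35)=24 <-- matches target
Option C: A[4] 44->1, delta=-43, new_sum=59+(-43)=16
Option D: A[7] 6->34, delta=28, new_sum=59+(28)=87
Option E: A[6] -11->-9, delta=2, new_sum=59+(2)=61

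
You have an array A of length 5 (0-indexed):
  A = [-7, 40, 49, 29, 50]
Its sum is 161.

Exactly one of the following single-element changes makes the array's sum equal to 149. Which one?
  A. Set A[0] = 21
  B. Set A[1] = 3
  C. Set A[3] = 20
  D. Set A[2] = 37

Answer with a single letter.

Option A: A[0] -7->21, delta=28, new_sum=161+(28)=189
Option B: A[1] 40->3, delta=-37, new_sum=161+(-37)=124
Option C: A[3] 29->20, delta=-9, new_sum=161+(-9)=152
Option D: A[2] 49->37, delta=-12, new_sum=161+(-12)=149 <-- matches target

Answer: D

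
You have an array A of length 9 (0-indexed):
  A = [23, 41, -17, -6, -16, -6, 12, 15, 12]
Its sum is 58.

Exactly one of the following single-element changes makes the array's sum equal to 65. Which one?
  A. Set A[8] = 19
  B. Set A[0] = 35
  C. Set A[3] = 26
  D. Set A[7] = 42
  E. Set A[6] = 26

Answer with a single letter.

Answer: A

Derivation:
Option A: A[8] 12->19, delta=7, new_sum=58+(7)=65 <-- matches target
Option B: A[0] 23->35, delta=12, new_sum=58+(12)=70
Option C: A[3] -6->26, delta=32, new_sum=58+(32)=90
Option D: A[7] 15->42, delta=27, new_sum=58+(27)=85
Option E: A[6] 12->26, delta=14, new_sum=58+(14)=72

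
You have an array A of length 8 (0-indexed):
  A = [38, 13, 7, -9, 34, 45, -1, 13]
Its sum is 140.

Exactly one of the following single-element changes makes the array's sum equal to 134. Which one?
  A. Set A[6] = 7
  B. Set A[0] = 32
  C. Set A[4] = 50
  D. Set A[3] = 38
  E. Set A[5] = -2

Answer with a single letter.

Answer: B

Derivation:
Option A: A[6] -1->7, delta=8, new_sum=140+(8)=148
Option B: A[0] 38->32, delta=-6, new_sum=140+(-6)=134 <-- matches target
Option C: A[4] 34->50, delta=16, new_sum=140+(16)=156
Option D: A[3] -9->38, delta=47, new_sum=140+(47)=187
Option E: A[5] 45->-2, delta=-47, new_sum=140+(-47)=93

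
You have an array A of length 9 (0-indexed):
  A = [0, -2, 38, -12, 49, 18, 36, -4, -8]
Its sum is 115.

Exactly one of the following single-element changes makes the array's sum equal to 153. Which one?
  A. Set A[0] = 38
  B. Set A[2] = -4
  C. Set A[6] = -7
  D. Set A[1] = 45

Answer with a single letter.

Option A: A[0] 0->38, delta=38, new_sum=115+(38)=153 <-- matches target
Option B: A[2] 38->-4, delta=-42, new_sum=115+(-42)=73
Option C: A[6] 36->-7, delta=-43, new_sum=115+(-43)=72
Option D: A[1] -2->45, delta=47, new_sum=115+(47)=162

Answer: A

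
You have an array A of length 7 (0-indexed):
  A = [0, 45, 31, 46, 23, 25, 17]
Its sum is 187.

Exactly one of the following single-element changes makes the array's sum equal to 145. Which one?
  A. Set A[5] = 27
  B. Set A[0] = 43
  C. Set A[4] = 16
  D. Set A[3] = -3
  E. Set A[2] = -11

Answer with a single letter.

Option A: A[5] 25->27, delta=2, new_sum=187+(2)=189
Option B: A[0] 0->43, delta=43, new_sum=187+(43)=230
Option C: A[4] 23->16, delta=-7, new_sum=187+(-7)=180
Option D: A[3] 46->-3, delta=-49, new_sum=187+(-49)=138
Option E: A[2] 31->-11, delta=-42, new_sum=187+(-42)=145 <-- matches target

Answer: E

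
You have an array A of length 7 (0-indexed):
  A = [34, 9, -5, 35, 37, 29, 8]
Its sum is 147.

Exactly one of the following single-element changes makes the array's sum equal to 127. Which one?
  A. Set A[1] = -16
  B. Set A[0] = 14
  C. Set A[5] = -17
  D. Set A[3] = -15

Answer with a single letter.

Option A: A[1] 9->-16, delta=-25, new_sum=147+(-25)=122
Option B: A[0] 34->14, delta=-20, new_sum=147+(-20)=127 <-- matches target
Option C: A[5] 29->-17, delta=-46, new_sum=147+(-46)=101
Option D: A[3] 35->-15, delta=-50, new_sum=147+(-50)=97

Answer: B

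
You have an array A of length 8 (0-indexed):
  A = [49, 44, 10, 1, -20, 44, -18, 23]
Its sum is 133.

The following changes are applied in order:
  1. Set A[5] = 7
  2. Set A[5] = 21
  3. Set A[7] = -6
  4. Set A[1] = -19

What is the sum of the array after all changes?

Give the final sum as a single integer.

Initial sum: 133
Change 1: A[5] 44 -> 7, delta = -37, sum = 96
Change 2: A[5] 7 -> 21, delta = 14, sum = 110
Change 3: A[7] 23 -> -6, delta = -29, sum = 81
Change 4: A[1] 44 -> -19, delta = -63, sum = 18

Answer: 18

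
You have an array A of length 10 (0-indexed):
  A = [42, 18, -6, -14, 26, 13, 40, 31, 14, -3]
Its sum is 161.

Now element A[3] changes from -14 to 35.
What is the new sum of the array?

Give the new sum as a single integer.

Old value at index 3: -14
New value at index 3: 35
Delta = 35 - -14 = 49
New sum = old_sum + delta = 161 + (49) = 210

Answer: 210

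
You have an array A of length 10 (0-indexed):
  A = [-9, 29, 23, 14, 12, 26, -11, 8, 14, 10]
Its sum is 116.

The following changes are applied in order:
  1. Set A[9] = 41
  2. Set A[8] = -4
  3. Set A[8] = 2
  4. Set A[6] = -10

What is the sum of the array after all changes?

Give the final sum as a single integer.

Initial sum: 116
Change 1: A[9] 10 -> 41, delta = 31, sum = 147
Change 2: A[8] 14 -> -4, delta = -18, sum = 129
Change 3: A[8] -4 -> 2, delta = 6, sum = 135
Change 4: A[6] -11 -> -10, delta = 1, sum = 136

Answer: 136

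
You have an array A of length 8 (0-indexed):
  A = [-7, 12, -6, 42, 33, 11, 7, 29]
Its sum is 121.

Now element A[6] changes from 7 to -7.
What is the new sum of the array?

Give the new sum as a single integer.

Old value at index 6: 7
New value at index 6: -7
Delta = -7 - 7 = -14
New sum = old_sum + delta = 121 + (-14) = 107

Answer: 107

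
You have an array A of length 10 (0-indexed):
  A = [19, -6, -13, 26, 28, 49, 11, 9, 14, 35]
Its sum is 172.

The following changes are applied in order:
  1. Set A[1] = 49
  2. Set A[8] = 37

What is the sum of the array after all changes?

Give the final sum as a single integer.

Initial sum: 172
Change 1: A[1] -6 -> 49, delta = 55, sum = 227
Change 2: A[8] 14 -> 37, delta = 23, sum = 250

Answer: 250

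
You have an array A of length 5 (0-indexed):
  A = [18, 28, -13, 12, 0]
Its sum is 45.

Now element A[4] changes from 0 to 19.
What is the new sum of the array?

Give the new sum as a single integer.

Old value at index 4: 0
New value at index 4: 19
Delta = 19 - 0 = 19
New sum = old_sum + delta = 45 + (19) = 64

Answer: 64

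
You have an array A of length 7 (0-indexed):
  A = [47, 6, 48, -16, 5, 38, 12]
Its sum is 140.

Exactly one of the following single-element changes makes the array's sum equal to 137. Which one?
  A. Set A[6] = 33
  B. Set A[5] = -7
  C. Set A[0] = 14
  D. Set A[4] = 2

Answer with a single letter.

Answer: D

Derivation:
Option A: A[6] 12->33, delta=21, new_sum=140+(21)=161
Option B: A[5] 38->-7, delta=-45, new_sum=140+(-45)=95
Option C: A[0] 47->14, delta=-33, new_sum=140+(-33)=107
Option D: A[4] 5->2, delta=-3, new_sum=140+(-3)=137 <-- matches target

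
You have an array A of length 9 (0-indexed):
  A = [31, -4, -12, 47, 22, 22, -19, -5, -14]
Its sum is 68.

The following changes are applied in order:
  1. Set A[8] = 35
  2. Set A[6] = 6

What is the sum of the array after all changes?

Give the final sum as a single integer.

Initial sum: 68
Change 1: A[8] -14 -> 35, delta = 49, sum = 117
Change 2: A[6] -19 -> 6, delta = 25, sum = 142

Answer: 142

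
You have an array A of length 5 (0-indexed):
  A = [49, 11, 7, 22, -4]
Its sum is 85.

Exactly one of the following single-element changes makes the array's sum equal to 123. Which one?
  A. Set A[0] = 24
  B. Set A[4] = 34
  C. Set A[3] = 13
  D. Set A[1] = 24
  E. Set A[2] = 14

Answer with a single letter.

Option A: A[0] 49->24, delta=-25, new_sum=85+(-25)=60
Option B: A[4] -4->34, delta=38, new_sum=85+(38)=123 <-- matches target
Option C: A[3] 22->13, delta=-9, new_sum=85+(-9)=76
Option D: A[1] 11->24, delta=13, new_sum=85+(13)=98
Option E: A[2] 7->14, delta=7, new_sum=85+(7)=92

Answer: B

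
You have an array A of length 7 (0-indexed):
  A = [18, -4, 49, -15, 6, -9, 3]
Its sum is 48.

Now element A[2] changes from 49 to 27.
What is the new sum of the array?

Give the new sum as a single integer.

Answer: 26

Derivation:
Old value at index 2: 49
New value at index 2: 27
Delta = 27 - 49 = -22
New sum = old_sum + delta = 48 + (-22) = 26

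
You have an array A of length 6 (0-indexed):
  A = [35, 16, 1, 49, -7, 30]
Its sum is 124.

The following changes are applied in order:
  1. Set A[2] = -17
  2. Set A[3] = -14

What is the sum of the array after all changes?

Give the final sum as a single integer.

Initial sum: 124
Change 1: A[2] 1 -> -17, delta = -18, sum = 106
Change 2: A[3] 49 -> -14, delta = -63, sum = 43

Answer: 43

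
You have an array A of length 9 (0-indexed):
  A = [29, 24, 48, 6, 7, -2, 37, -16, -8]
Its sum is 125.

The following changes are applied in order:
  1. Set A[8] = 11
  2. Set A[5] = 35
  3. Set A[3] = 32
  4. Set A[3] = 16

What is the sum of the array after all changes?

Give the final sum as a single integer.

Answer: 191

Derivation:
Initial sum: 125
Change 1: A[8] -8 -> 11, delta = 19, sum = 144
Change 2: A[5] -2 -> 35, delta = 37, sum = 181
Change 3: A[3] 6 -> 32, delta = 26, sum = 207
Change 4: A[3] 32 -> 16, delta = -16, sum = 191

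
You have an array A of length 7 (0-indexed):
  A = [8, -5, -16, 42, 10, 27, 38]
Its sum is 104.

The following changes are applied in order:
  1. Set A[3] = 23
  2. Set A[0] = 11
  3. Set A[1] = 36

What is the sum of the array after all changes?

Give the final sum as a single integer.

Answer: 129

Derivation:
Initial sum: 104
Change 1: A[3] 42 -> 23, delta = -19, sum = 85
Change 2: A[0] 8 -> 11, delta = 3, sum = 88
Change 3: A[1] -5 -> 36, delta = 41, sum = 129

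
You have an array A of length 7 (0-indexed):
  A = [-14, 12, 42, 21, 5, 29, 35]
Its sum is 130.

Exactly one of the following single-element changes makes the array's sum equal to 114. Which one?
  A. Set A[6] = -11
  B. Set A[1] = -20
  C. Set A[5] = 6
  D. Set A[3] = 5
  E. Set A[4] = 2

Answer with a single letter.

Answer: D

Derivation:
Option A: A[6] 35->-11, delta=-46, new_sum=130+(-46)=84
Option B: A[1] 12->-20, delta=-32, new_sum=130+(-32)=98
Option C: A[5] 29->6, delta=-23, new_sum=130+(-23)=107
Option D: A[3] 21->5, delta=-16, new_sum=130+(-16)=114 <-- matches target
Option E: A[4] 5->2, delta=-3, new_sum=130+(-3)=127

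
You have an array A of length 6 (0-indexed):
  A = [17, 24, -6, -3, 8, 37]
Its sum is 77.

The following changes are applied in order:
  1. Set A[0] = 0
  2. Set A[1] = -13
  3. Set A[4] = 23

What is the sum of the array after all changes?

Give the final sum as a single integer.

Answer: 38

Derivation:
Initial sum: 77
Change 1: A[0] 17 -> 0, delta = -17, sum = 60
Change 2: A[1] 24 -> -13, delta = -37, sum = 23
Change 3: A[4] 8 -> 23, delta = 15, sum = 38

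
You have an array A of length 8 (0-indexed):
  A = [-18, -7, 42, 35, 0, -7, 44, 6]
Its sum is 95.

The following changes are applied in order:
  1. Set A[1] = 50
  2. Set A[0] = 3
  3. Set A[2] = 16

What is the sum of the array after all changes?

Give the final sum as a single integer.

Answer: 147

Derivation:
Initial sum: 95
Change 1: A[1] -7 -> 50, delta = 57, sum = 152
Change 2: A[0] -18 -> 3, delta = 21, sum = 173
Change 3: A[2] 42 -> 16, delta = -26, sum = 147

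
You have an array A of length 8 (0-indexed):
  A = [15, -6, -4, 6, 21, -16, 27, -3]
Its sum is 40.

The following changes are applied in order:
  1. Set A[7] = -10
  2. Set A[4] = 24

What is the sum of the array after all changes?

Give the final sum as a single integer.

Initial sum: 40
Change 1: A[7] -3 -> -10, delta = -7, sum = 33
Change 2: A[4] 21 -> 24, delta = 3, sum = 36

Answer: 36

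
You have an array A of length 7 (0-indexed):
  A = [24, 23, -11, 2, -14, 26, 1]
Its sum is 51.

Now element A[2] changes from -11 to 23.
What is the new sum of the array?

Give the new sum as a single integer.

Old value at index 2: -11
New value at index 2: 23
Delta = 23 - -11 = 34
New sum = old_sum + delta = 51 + (34) = 85

Answer: 85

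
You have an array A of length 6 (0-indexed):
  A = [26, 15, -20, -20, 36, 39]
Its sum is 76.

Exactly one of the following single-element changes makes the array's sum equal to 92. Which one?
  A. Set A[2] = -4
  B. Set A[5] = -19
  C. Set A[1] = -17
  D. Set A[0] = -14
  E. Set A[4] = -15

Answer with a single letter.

Answer: A

Derivation:
Option A: A[2] -20->-4, delta=16, new_sum=76+(16)=92 <-- matches target
Option B: A[5] 39->-19, delta=-58, new_sum=76+(-58)=18
Option C: A[1] 15->-17, delta=-32, new_sum=76+(-32)=44
Option D: A[0] 26->-14, delta=-40, new_sum=76+(-40)=36
Option E: A[4] 36->-15, delta=-51, new_sum=76+(-51)=25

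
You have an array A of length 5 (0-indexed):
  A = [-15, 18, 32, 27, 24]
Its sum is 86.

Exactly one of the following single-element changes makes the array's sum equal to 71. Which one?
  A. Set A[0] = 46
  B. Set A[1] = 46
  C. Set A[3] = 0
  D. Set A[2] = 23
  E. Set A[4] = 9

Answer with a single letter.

Answer: E

Derivation:
Option A: A[0] -15->46, delta=61, new_sum=86+(61)=147
Option B: A[1] 18->46, delta=28, new_sum=86+(28)=114
Option C: A[3] 27->0, delta=-27, new_sum=86+(-27)=59
Option D: A[2] 32->23, delta=-9, new_sum=86+(-9)=77
Option E: A[4] 24->9, delta=-15, new_sum=86+(-15)=71 <-- matches target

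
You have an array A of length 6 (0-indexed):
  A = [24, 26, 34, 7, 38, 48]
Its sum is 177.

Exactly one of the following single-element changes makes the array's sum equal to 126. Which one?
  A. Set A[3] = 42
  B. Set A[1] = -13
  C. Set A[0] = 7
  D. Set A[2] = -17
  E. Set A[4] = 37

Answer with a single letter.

Option A: A[3] 7->42, delta=35, new_sum=177+(35)=212
Option B: A[1] 26->-13, delta=-39, new_sum=177+(-39)=138
Option C: A[0] 24->7, delta=-17, new_sum=177+(-17)=160
Option D: A[2] 34->-17, delta=-51, new_sum=177+(-51)=126 <-- matches target
Option E: A[4] 38->37, delta=-1, new_sum=177+(-1)=176

Answer: D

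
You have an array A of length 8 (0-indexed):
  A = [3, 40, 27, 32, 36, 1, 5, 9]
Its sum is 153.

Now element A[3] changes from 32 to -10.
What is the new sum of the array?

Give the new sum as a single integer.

Old value at index 3: 32
New value at index 3: -10
Delta = -10 - 32 = -42
New sum = old_sum + delta = 153 + (-42) = 111

Answer: 111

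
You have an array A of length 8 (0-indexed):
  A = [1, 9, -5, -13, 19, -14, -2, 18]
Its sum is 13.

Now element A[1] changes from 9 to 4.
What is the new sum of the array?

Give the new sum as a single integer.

Answer: 8

Derivation:
Old value at index 1: 9
New value at index 1: 4
Delta = 4 - 9 = -5
New sum = old_sum + delta = 13 + (-5) = 8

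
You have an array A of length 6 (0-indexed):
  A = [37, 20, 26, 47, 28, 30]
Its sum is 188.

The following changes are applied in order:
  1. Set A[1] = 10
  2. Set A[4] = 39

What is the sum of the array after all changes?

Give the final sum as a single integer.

Initial sum: 188
Change 1: A[1] 20 -> 10, delta = -10, sum = 178
Change 2: A[4] 28 -> 39, delta = 11, sum = 189

Answer: 189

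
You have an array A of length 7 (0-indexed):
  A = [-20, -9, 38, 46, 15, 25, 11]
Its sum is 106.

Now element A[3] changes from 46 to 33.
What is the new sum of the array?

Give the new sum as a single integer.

Answer: 93

Derivation:
Old value at index 3: 46
New value at index 3: 33
Delta = 33 - 46 = -13
New sum = old_sum + delta = 106 + (-13) = 93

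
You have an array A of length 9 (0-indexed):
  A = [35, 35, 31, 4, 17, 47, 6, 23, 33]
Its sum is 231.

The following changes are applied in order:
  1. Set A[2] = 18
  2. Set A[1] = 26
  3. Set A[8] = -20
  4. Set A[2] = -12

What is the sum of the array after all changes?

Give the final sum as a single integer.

Initial sum: 231
Change 1: A[2] 31 -> 18, delta = -13, sum = 218
Change 2: A[1] 35 -> 26, delta = -9, sum = 209
Change 3: A[8] 33 -> -20, delta = -53, sum = 156
Change 4: A[2] 18 -> -12, delta = -30, sum = 126

Answer: 126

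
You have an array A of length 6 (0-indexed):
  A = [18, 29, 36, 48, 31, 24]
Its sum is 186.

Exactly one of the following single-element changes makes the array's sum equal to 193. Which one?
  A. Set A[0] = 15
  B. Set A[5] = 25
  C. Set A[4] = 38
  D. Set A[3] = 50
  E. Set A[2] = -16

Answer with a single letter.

Answer: C

Derivation:
Option A: A[0] 18->15, delta=-3, new_sum=186+(-3)=183
Option B: A[5] 24->25, delta=1, new_sum=186+(1)=187
Option C: A[4] 31->38, delta=7, new_sum=186+(7)=193 <-- matches target
Option D: A[3] 48->50, delta=2, new_sum=186+(2)=188
Option E: A[2] 36->-16, delta=-52, new_sum=186+(-52)=134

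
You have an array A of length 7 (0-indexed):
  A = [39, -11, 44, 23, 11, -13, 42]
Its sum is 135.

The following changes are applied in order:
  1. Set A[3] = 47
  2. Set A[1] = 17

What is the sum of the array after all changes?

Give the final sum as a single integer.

Initial sum: 135
Change 1: A[3] 23 -> 47, delta = 24, sum = 159
Change 2: A[1] -11 -> 17, delta = 28, sum = 187

Answer: 187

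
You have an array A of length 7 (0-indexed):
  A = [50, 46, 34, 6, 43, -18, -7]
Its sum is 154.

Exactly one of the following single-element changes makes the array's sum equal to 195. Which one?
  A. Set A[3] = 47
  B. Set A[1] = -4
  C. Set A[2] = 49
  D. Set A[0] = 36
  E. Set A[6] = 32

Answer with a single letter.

Option A: A[3] 6->47, delta=41, new_sum=154+(41)=195 <-- matches target
Option B: A[1] 46->-4, delta=-50, new_sum=154+(-50)=104
Option C: A[2] 34->49, delta=15, new_sum=154+(15)=169
Option D: A[0] 50->36, delta=-14, new_sum=154+(-14)=140
Option E: A[6] -7->32, delta=39, new_sum=154+(39)=193

Answer: A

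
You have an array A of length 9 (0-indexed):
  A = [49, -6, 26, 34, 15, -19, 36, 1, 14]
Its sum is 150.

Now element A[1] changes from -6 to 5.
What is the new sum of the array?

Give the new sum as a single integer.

Answer: 161

Derivation:
Old value at index 1: -6
New value at index 1: 5
Delta = 5 - -6 = 11
New sum = old_sum + delta = 150 + (11) = 161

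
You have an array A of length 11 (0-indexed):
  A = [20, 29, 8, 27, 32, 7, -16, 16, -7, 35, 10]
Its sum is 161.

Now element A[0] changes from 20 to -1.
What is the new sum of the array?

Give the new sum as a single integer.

Answer: 140

Derivation:
Old value at index 0: 20
New value at index 0: -1
Delta = -1 - 20 = -21
New sum = old_sum + delta = 161 + (-21) = 140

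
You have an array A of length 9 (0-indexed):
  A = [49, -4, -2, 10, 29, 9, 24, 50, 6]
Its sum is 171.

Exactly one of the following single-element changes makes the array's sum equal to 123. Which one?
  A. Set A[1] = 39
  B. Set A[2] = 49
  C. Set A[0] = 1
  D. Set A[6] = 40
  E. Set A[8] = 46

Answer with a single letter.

Answer: C

Derivation:
Option A: A[1] -4->39, delta=43, new_sum=171+(43)=214
Option B: A[2] -2->49, delta=51, new_sum=171+(51)=222
Option C: A[0] 49->1, delta=-48, new_sum=171+(-48)=123 <-- matches target
Option D: A[6] 24->40, delta=16, new_sum=171+(16)=187
Option E: A[8] 6->46, delta=40, new_sum=171+(40)=211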